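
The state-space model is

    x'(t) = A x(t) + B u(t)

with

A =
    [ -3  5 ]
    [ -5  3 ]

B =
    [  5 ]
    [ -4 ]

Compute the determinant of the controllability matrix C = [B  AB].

-325

AB = [[-35], [-37]]
Controllability matrix C = [B  AB] = [[5, -35], [-4, -37]]
det(C) = 5·(-37) - (-35)·(-4) = -185 - 140 = -325
Since det(C) ≠ 0, rank(C) = 2 and the system is completely controllable.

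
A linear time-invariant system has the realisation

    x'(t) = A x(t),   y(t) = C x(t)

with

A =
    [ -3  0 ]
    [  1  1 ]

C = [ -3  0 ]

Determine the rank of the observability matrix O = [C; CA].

1

CA = [[9, 0]]
Observability matrix O = [C; CA] = [[-3, 0], [9, 0]]
Every row of O is a scalar multiple of row 1 = [-3, 0] (multipliers 1, -3), so the rows span a one-dimensional space.
O ≠ 0, hence rank(O) = 1.
rank(O) = 1 < n = 2, so the pair (A, C) is not completely observable.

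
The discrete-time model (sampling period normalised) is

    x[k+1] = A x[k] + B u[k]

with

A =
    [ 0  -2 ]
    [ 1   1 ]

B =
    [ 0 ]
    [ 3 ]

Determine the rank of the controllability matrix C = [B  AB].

2

AB = [[-6], [3]]
Controllability matrix C = [B  AB] = [[0, -6], [3, 3]]
det(C) = 0·3 - (-6)·3 = 0 - (-18) = 18 ≠ 0, so rank(C) = 2.
rank(C) = 2 = n, so the pair (A, B) is completely controllable.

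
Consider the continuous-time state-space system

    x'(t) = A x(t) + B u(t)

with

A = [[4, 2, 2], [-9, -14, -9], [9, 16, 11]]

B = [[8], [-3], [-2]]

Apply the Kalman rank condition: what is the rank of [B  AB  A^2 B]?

2

AB = [[22], [-12], [2]]
A^2B = [[68], [-48], [28]]
Controllability matrix C = [B  AB  A^2B] = [[8, 22, 68], [-3, -12, -48], [-2, 2, 28]]
The rows r1, r2, r3 of C are linearly dependent: r1 + 2·r2 + r3 = 0 (check each entry), so rank(C) ≤ 2.
The 2×2 minor from rows 1, 2, columns 1, 2 is 8·(-12) - 22·(-3) = -96 - (-66) = -30 ≠ 0, so rank(C) = 2.
rank(C) = 2 < n = 3, so the pair (A, B) is not completely controllable.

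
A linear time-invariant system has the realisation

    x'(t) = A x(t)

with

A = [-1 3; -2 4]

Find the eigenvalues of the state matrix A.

1, 2

det(sI - A) = s^2 - (tr A)s + det A, with tr A = (-1) + 4 = 3 and det A = (-1)·4 - 3·(-2) = -4 - (-6) = 2.
So p(s) = det(sI - A) = s^2 - 3s + 2.
Factor s^2 - 3s + 2: two numbers with sum 3 and product 2 are 2 and 1, so s^2 - 3s + 2 = (s - 2)(s - 1).
Hence p(s) = (s - 2) (s - 1), with roots 1, 2.
At least one eigenvalue has non-negative real part, so the system is not asymptotically stable.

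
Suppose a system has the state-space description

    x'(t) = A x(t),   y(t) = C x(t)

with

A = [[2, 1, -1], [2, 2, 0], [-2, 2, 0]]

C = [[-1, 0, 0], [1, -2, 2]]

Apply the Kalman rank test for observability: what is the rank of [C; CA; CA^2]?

CA = [[-2, -1, 1], [-6, 1, -1]]
CA^2 = [[-8, -2, 2], [-8, -6, 6]]
Observability matrix O = [C; CA; CA^2] = [[-1, 0, 0], [1, -2, 2], [-2, -1, 1], [-6, 1, -1], [-8, -2, 2], [-8, -6, 6]]
The columns c1, c2, c3 of O are linearly dependent: c2 + c3 = 0 (check each entry), so rank(O) ≤ 2.
The 2×2 minor from rows 1, 2, columns 1, 2 is (-1)·(-2) - 0·1 = 2 - 0 = 2 ≠ 0, so rank(O) = 2.
rank(O) = 2 < n = 3, so the pair (A, C) is not completely observable.

2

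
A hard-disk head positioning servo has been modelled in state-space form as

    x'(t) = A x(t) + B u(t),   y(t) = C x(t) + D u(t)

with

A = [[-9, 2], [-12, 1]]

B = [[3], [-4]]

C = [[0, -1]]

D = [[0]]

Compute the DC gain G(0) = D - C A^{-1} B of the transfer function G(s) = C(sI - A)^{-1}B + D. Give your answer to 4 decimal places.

G(0) = C(-A)^{-1}B + D = -C A^{-1} B + D.
det A = 15, so A^{-1} = (1/15)·adj(A) = [[1/15, -2/15], [4/5, -3/5]]
A^{-1} B = [11/15, 24/5]^T
C A^{-1} B = -24/5
G(0) = D - C A^{-1} B = 0 - (-24/5) = 24/5 ≈ 4.8000

4.8000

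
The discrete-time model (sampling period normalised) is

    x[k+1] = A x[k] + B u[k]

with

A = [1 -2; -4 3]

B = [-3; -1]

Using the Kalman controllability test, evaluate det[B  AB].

AB = [[-1], [9]]
Controllability matrix C = [B  AB] = [[-3, -1], [-1, 9]]
det(C) = (-3)·9 - (-1)·(-1) = -27 - 1 = -28
Since det(C) ≠ 0, rank(C) = 2 and the system is completely controllable.

-28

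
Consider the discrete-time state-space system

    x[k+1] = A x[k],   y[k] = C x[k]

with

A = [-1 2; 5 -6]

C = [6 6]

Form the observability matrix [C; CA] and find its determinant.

CA = [[24, -24]]
Observability matrix O = [C; CA] = [[6, 6], [24, -24]]
det(O) = 6·(-24) - 6·24 = -144 - 144 = -288
Since det(O) ≠ 0, rank(O) = 2 and the system is completely observable.

-288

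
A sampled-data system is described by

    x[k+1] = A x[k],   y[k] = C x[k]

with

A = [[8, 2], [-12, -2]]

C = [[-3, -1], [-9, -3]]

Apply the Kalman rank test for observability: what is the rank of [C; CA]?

CA = [[-12, -4], [-36, -12]]
Observability matrix O = [C; CA] = [[-3, -1], [-9, -3], [-12, -4], [-36, -12]]
Every row of O is a scalar multiple of row 1 = [-3, -1] (multipliers 1, 3, 4, 12), so the rows span a one-dimensional space.
O ≠ 0, hence rank(O) = 1.
rank(O) = 1 < n = 2, so the pair (A, C) is not completely observable.

1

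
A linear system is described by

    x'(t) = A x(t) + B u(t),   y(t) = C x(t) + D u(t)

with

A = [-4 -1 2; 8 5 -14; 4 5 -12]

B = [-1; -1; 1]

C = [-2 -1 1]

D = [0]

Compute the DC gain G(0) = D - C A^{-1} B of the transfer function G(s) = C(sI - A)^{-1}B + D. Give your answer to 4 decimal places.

G(0) = C(-A)^{-1}B + D = -C A^{-1} B + D.
det A = -40, so A^{-1} = (1/-40)·adj(A) = [[-1/4, 1/20, -1/10], [-1, -1, 1], [-1/2, -2/5, 3/10]]
A^{-1} B = [1/10, 3, 6/5]^T
C A^{-1} B = -2
G(0) = D - C A^{-1} B = 0 - (-2) = 2

2.0000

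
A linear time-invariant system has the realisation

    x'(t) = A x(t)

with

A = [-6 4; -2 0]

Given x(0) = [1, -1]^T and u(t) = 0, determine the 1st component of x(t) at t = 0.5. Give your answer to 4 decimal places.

det(sI - A) = s^2 - (tr A)s + det A, with tr A = (-6) + 0 = -6 and det A = (-6)·0 - 4·(-2) = 0 - (-8) = 8.
So p(s) = det(sI - A) = s^2 + 6s + 8.
Factor s^2 + 6s + 8: two numbers with sum -6 and product 8 are -2 and -4, so s^2 + 6s + 8 = (s + 2)(s + 4).
Hence p(s) = (s + 2) (s + 4), with roots -4, -2.
The eigenvalues -4, -2 are distinct and real, so A is diagonalisable and x(t) = e^{At} x(0) = V diag(e^{λ_i t}) V^{-1} x(0), where the columns of V are the eigenvectors.
λ = -4: A - (-4)I = [[-2, 4], [-2, 4]]. Row 1 gives (-2)·v1 + 4·v2 = 0, so take v_1 = [-2, -1]^T.
λ = -2: A - (-2)I = [[-4, 4], [-2, 2]]. Row 1 gives (-4)·v1 + 4·v2 = 0, so take v_2 = [1, 1]^T.
V = [v_1 v_2] = [[-2, 1], [-1, 1]] has det V = -1, so V^{-1} = adj(V)/det V = [[-1, 1], [-1, 2]].
Modal coordinates z(0) = V^{-1} x(0): (-1)·1 + 1·(-1) = -2; (-1)·1 + 2·(-1) = -3; so z(0) = [-2, -3]^T.
x_1(t) = Σ_i (v_i)_1 · z_i(0) · e^{λ_i t} (row 1 of V times the modal terms).
x_1(0.5) = (-2)·(-2)·e^{-4·0.5} + 1·(-3)·e^{-2·0.5} = 4·0.135335 + (-3)·0.367879 = -0.5623.

-0.5623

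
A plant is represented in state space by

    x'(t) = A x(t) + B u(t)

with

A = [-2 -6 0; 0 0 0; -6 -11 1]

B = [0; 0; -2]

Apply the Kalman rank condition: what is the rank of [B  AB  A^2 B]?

AB = [[0], [0], [-2]]
A^2B = [[0], [0], [-2]]
Controllability matrix C = [B  AB  A^2B] = [[0, 0, 0], [0, 0, 0], [-2, -2, -2]]
Every column of C is a scalar multiple of column 1 = [0, 0, -2] (multipliers 1, 1, 1), so the columns span a one-dimensional space.
C ≠ 0, hence rank(C) = 1.
rank(C) = 1 < n = 3, so the pair (A, B) is not completely controllable.

1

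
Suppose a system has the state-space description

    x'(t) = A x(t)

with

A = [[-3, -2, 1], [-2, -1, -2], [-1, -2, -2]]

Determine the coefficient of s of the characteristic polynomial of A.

4

Expand det(sI - A) for the 3×3 matrix.
p(s) = s^3 + 6s^2 + 4s - 13.
(Check: constant term = det(-A) = (-1)^3 det A = -13; coefficient of s^2 = -tr A = 6.)
The coefficient of s is 4.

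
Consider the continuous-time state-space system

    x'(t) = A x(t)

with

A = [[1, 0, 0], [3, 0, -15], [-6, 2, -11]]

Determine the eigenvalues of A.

-6, -5, 1

det(sI - A) = s^3 - (tr A)s^2 + (M11 + M22 + M33)s - det A, where Mii is the 2×2 principal minor of A obtained by deleting row i and column i.
tr A = 1 + 0 + (-11) = -10; M11 = 0·(-11) - (-15)·2 = 0 - (-30) = 30; M22 = 1·(-11) - 0·(-6) = -11 - 0 = -11; M33 = 1·0 - 0·3 = 0 - 0 = 0; sum of minors = 19.
det A = 1·(0·(-11) - (-15)·2) - 0·(3·(-11) - (-15)·(-6)) + 0·(3·2 - 0·(-6)) = 1·30 - 0·(-123) + 0·6 = 30.
So p(s) = det(sI - A) = s^3 + 10s^2 + 19s - 30.
Rational-root test: any integer root divides -30. Testing small divisors, s = 1 works: p(1) = 1 + 10 + 19 + (-30) = 0, so (s - 1) is a factor.
Dividing, p(s) = (s - 1)(s^2 + 11s + 30).
Factor s^2 + 11s + 30: two numbers with sum -11 and product 30 are -5 and -6, so s^2 + 11s + 30 = (s + 5)(s + 6).
Hence p(s) = (s - 1) (s + 5) (s + 6), with roots -6, -5, 1.
At least one eigenvalue has non-negative real part, so the system is not asymptotically stable.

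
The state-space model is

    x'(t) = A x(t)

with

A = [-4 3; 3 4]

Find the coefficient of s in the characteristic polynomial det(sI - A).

For a 2×2 matrix, det(sI - A) = s^2 - (tr A)s + det A.
tr A = 0, det A = -25.
So p(s) = s^2 - 25.
The coefficient of s is 0.

0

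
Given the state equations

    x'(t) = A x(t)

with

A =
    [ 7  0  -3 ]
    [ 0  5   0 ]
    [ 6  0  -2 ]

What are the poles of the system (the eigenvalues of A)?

1, 4, 5

det(sI - A) = s^3 - (tr A)s^2 + (M11 + M22 + M33)s - det A, where Mii is the 2×2 principal minor of A obtained by deleting row i and column i.
tr A = 7 + 5 + (-2) = 10; M11 = 5·(-2) - 0·0 = -10 - 0 = -10; M22 = 7·(-2) - (-3)·6 = -14 - (-18) = 4; M33 = 7·5 - 0·0 = 35 - 0 = 35; sum of minors = 29.
det A = 7·(5·(-2) - 0·0) - 0·(0·(-2) - 0·6) + (-3)·(0·0 - 5·6) = 7·(-10) - 0·0 + (-3)·(-30) = 20.
So p(s) = det(sI - A) = s^3 - 10s^2 + 29s - 20.
Rational-root test: any integer root divides -20. Testing small divisors, s = 1 works: p(1) = 1 + (-10) + 29 + (-20) = 0, so (s - 1) is a factor.
Dividing, p(s) = (s - 1)(s^2 - 9s + 20).
Factor s^2 - 9s + 20: two numbers with sum 9 and product 20 are 5 and 4, so s^2 - 9s + 20 = (s - 5)(s - 4).
Hence p(s) = (s - 5) (s - 4) (s - 1), with roots 1, 4, 5.
At least one eigenvalue has non-negative real part, so the system is not asymptotically stable.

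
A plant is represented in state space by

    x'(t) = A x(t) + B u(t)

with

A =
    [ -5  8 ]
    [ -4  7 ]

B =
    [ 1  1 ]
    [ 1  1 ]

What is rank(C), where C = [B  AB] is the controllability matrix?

1

AB = [[3, 3], [3, 3]]
Controllability matrix C = [B  AB] = [[1, 1, 3, 3], [1, 1, 3, 3]]
Every column of C is a scalar multiple of column 1 = [1, 1] (multipliers 1, 1, 3, 3), so the columns span a one-dimensional space.
C ≠ 0, hence rank(C) = 1.
rank(C) = 1 < n = 2, so the pair (A, B) is not completely controllable.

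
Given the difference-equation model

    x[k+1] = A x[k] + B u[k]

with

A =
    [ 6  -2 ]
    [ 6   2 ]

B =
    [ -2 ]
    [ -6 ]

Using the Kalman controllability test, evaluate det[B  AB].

48

AB = [[0], [-24]]
Controllability matrix C = [B  AB] = [[-2, 0], [-6, -24]]
det(C) = (-2)·(-24) - 0·(-6) = 48 - 0 = 48
Since det(C) ≠ 0, rank(C) = 2 and the system is completely controllable.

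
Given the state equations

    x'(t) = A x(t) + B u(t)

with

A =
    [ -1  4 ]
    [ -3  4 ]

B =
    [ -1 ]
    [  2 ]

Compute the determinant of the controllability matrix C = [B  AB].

-29

AB = [[9], [11]]
Controllability matrix C = [B  AB] = [[-1, 9], [2, 11]]
det(C) = (-1)·11 - 9·2 = -11 - 18 = -29
Since det(C) ≠ 0, rank(C) = 2 and the system is completely controllable.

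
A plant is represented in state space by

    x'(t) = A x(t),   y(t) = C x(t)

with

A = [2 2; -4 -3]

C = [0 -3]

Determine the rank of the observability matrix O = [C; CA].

2

CA = [[12, 9]]
Observability matrix O = [C; CA] = [[0, -3], [12, 9]]
det(O) = 0·9 - (-3)·12 = 0 - (-36) = 36 ≠ 0, so rank(O) = 2.
rank(O) = 2 = n, so the pair (A, C) is completely observable.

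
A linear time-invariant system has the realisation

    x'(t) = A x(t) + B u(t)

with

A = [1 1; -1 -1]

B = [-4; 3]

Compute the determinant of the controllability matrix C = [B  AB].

-1

AB = [[-1], [1]]
Controllability matrix C = [B  AB] = [[-4, -1], [3, 1]]
det(C) = (-4)·1 - (-1)·3 = -4 - (-3) = -1
Since det(C) ≠ 0, rank(C) = 2 and the system is completely controllable.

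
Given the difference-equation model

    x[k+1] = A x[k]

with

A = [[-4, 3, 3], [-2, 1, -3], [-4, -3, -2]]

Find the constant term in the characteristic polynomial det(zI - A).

Expand det(zI - A) for the 3×3 matrix.
p(z) = z^3 + 5z^2 + 11z - 98.
(Check: constant term = det(-A) = (-1)^3 det A = -98; coefficient of z^2 = -tr A = 5.)
The constant term is -98.

-98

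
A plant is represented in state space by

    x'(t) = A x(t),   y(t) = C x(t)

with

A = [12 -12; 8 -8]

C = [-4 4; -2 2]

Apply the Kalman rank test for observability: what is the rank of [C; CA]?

CA = [[-16, 16], [-8, 8]]
Observability matrix O = [C; CA] = [[-4, 4], [-2, 2], [-16, 16], [-8, 8]]
Every row of O is a scalar multiple of row 1 = [-4, 4] (multipliers 1, 1/2, 4, 2), so the rows span a one-dimensional space.
O ≠ 0, hence rank(O) = 1.
rank(O) = 1 < n = 2, so the pair (A, C) is not completely observable.

1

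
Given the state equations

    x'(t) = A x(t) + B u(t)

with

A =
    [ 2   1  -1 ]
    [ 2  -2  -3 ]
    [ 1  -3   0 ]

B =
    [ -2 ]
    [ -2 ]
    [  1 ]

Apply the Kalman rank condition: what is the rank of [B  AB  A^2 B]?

3

AB = [[-7], [-3], [4]]
A^2B = [[-21], [-20], [2]]
Controllability matrix C = [B  AB  A^2B] = [[-2, -7, -21], [-2, -3, -20], [1, 4, 2]]
det(C) = (-2)·((-3)·2 - (-20)·4) - (-7)·((-2)·2 - (-20)·1) + (-21)·((-2)·4 - (-3)·1) = (-2)·74 - (-7)·16 + (-21)·(-5) = 69 ≠ 0, so rank(C) = 3.
rank(C) = 3 = n, so the pair (A, B) is completely controllable.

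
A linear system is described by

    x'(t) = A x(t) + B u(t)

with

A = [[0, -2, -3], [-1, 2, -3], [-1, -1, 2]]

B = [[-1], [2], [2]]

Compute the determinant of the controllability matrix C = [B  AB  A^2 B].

AB = [[-10], [-1], [3]]
A^2B = [[-7], [-1], [17]]
Controllability matrix C = [B  AB  A^2B] = [[-1, -10, -7], [2, -1, -1], [2, 3, 17]]
Expanding along the first row, det(C) = (-1)·((-1)·17 - (-1)·3) - (-10)·(2·17 - (-1)·2) + (-7)·(2·3 - (-1)·2) = (-1)·(-14) - (-10)·36 + (-7)·8 = 318
Since det(C) ≠ 0, rank(C) = 3 and the system is completely controllable.

318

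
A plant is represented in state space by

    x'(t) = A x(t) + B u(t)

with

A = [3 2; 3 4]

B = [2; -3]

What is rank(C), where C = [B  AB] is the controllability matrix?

AB = [[0], [-6]]
Controllability matrix C = [B  AB] = [[2, 0], [-3, -6]]
det(C) = 2·(-6) - 0·(-3) = -12 - 0 = -12 ≠ 0, so rank(C) = 2.
rank(C) = 2 = n, so the pair (A, B) is completely controllable.

2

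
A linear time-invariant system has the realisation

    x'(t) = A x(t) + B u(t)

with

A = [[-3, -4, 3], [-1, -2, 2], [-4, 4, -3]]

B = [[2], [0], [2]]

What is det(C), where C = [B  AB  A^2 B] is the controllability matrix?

AB = [[0], [2], [-14]]
A^2B = [[-50], [-32], [50]]
Controllability matrix C = [B  AB  A^2B] = [[2, 0, -50], [0, 2, -32], [2, -14, 50]]
Expanding along the first row, det(C) = 2·(2·50 - (-32)·(-14)) - 0·(0·50 - (-32)·2) + (-50)·(0·(-14) - 2·2) = 2·(-348) - 0·64 + (-50)·(-4) = -496
Since det(C) ≠ 0, rank(C) = 3 and the system is completely controllable.

-496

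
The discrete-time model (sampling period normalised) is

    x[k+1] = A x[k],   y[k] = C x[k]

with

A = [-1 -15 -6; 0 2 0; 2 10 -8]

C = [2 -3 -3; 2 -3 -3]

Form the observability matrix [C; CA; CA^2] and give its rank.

CA = [[-8, -66, 12], [-8, -66, 12]]
CA^2 = [[32, 108, -48], [32, 108, -48]]
Observability matrix O = [C; CA; CA^2] = [[2, -3, -3], [2, -3, -3], [-8, -66, 12], [-8, -66, 12], [32, 108, -48], [32, 108, -48]]
The columns c1, c2, c3 of O are linearly dependent: 3·c1 + 2·c3 = 0 (check each entry), so rank(O) ≤ 2.
The 2×2 minor from rows 1, 3, columns 1, 2 is 2·(-66) - (-3)·(-8) = -132 - 24 = -156 ≠ 0, so rank(O) = 2.
rank(O) = 2 < n = 3, so the pair (A, C) is not completely observable.

2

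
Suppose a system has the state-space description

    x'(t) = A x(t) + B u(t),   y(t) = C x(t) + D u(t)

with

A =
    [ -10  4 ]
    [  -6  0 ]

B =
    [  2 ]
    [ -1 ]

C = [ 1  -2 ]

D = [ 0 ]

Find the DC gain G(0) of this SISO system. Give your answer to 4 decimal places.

G(0) = C(-A)^{-1}B + D = -C A^{-1} B + D.
det A = 24, so A^{-1} = (1/24)·adj(A) = [[0, -1/6], [1/4, -5/12]]
A^{-1} B = [1/6, 11/12]^T
C A^{-1} B = -5/3
G(0) = D - C A^{-1} B = 0 - (-5/3) = 5/3 ≈ 1.6667

1.6667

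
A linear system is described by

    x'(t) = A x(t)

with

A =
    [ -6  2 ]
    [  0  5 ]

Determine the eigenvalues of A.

-6, 5

det(sI - A) = s^2 - (tr A)s + det A, with tr A = (-6) + 5 = -1 and det A = (-6)·5 - 2·0 = -30 - 0 = -30.
So p(s) = det(sI - A) = s^2 + s - 30.
Factor s^2 + s - 30: two numbers with sum -1 and product -30 are 5 and -6, so s^2 + s - 30 = (s - 5)(s + 6).
Hence p(s) = (s - 5) (s + 6), with roots -6, 5.
At least one eigenvalue has non-negative real part, so the system is not asymptotically stable.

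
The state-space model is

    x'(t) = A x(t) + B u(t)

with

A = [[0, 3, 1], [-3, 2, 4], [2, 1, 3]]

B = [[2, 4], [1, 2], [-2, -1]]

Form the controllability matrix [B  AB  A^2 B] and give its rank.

3

AB = [[1, 5], [-12, -12], [-1, 7]]
A^2B = [[-37, -29], [-31, -11], [-13, 19]]
Controllability matrix C = [B  AB  A^2B] = [[2, 4, 1, 5, -37, -29], [1, 2, -12, -12, -31, -11], [-2, -1, -1, 7, -13, 19]]
Take the 3×3 submatrix of C formed by columns 1, 2, 3: [[2, 4, 1], [1, 2, -12], [-2, -1, -1]]. Its determinant is 2·(2·(-1) - (-12)·(-1)) - 4·(1·(-1) - (-12)·(-2)) + 1·(1·(-1) - 2·(-2)) = 2·(-14) - 4·(-25) + 1·3 = 75 ≠ 0.
So rank(C) ≥ 3; since C has 3 rows, rank(C) = 3.
rank(C) = 3 = n, so the pair (A, B) is completely controllable.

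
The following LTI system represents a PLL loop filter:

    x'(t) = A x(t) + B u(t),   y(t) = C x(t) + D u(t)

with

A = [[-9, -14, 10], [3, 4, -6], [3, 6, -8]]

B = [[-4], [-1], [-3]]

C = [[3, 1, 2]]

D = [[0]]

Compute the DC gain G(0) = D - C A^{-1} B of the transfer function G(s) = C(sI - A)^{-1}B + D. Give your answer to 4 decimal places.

-6.5000

G(0) = C(-A)^{-1}B + D = -C A^{-1} B + D.
det A = -60, so A^{-1} = (1/-60)·adj(A) = [[-1/15, 13/15, -11/15], [-1/10, -7/10, 2/5], [-1/10, -1/5, -1/10]]
A^{-1} B = [8/5, -1/10, 9/10]^T
C A^{-1} B = 13/2
G(0) = D - C A^{-1} B = 0 - (13/2) = -13/2 ≈ -6.5000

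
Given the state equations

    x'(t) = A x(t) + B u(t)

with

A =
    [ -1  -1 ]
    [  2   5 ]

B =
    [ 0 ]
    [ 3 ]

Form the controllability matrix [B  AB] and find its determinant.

AB = [[-3], [15]]
Controllability matrix C = [B  AB] = [[0, -3], [3, 15]]
det(C) = 0·15 - (-3)·3 = 0 - (-9) = 9
Since det(C) ≠ 0, rank(C) = 2 and the system is completely controllable.

9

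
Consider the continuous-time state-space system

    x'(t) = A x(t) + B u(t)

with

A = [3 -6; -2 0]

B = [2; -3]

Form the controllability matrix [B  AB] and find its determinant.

AB = [[24], [-4]]
Controllability matrix C = [B  AB] = [[2, 24], [-3, -4]]
det(C) = 2·(-4) - 24·(-3) = -8 - (-72) = 64
Since det(C) ≠ 0, rank(C) = 2 and the system is completely controllable.

64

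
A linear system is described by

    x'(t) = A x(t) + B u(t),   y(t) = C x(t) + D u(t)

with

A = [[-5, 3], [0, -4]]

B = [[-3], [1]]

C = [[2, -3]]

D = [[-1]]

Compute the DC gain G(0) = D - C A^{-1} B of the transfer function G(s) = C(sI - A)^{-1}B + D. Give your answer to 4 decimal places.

G(0) = C(-A)^{-1}B + D = -C A^{-1} B + D.
det A = 20, so A^{-1} = (1/20)·adj(A) = [[-1/5, -3/20], [0, -1/4]]
A^{-1} B = [9/20, -1/4]^T
C A^{-1} B = 33/20
G(0) = D - C A^{-1} B = -1 - (33/20) = -53/20 ≈ -2.6500

-2.6500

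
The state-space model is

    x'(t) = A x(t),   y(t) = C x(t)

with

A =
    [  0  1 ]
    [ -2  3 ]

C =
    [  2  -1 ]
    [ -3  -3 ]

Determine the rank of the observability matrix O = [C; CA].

2

CA = [[2, -1], [6, -12]]
Observability matrix O = [C; CA] = [[2, -1], [-3, -3], [2, -1], [6, -12]]
Take the 2×2 submatrix of O formed by rows 1, 2: [[2, -1], [-3, -3]]. Its determinant is 2·(-3) - (-1)·(-3) = -6 - 3 = -9 ≠ 0.
So rank(O) ≥ 2; since O has 2 columns, rank(O) = 2.
rank(O) = 2 = n, so the pair (A, C) is completely observable.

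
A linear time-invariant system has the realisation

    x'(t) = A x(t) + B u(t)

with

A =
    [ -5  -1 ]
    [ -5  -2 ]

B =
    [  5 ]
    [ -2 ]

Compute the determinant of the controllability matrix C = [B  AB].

AB = [[-23], [-21]]
Controllability matrix C = [B  AB] = [[5, -23], [-2, -21]]
det(C) = 5·(-21) - (-23)·(-2) = -105 - 46 = -151
Since det(C) ≠ 0, rank(C) = 2 and the system is completely controllable.

-151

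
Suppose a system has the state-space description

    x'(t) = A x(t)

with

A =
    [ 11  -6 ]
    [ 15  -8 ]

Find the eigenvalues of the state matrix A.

1, 2

det(sI - A) = s^2 - (tr A)s + det A, with tr A = 11 + (-8) = 3 and det A = 11·(-8) - (-6)·15 = -88 - (-90) = 2.
So p(s) = det(sI - A) = s^2 - 3s + 2.
Factor s^2 - 3s + 2: two numbers with sum 3 and product 2 are 2 and 1, so s^2 - 3s + 2 = (s - 2)(s - 1).
Hence p(s) = (s - 2) (s - 1), with roots 1, 2.
At least one eigenvalue has non-negative real part, so the system is not asymptotically stable.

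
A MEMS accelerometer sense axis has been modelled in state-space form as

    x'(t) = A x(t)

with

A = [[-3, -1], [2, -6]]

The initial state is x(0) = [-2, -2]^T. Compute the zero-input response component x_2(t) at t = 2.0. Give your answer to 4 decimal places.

-0.0007

det(sI - A) = s^2 - (tr A)s + det A, with tr A = (-3) + (-6) = -9 and det A = (-3)·(-6) - (-1)·2 = 18 - (-2) = 20.
So p(s) = det(sI - A) = s^2 + 9s + 20.
Factor s^2 + 9s + 20: two numbers with sum -9 and product 20 are -4 and -5, so s^2 + 9s + 20 = (s + 4)(s + 5).
Hence p(s) = (s + 4) (s + 5), with roots -5, -4.
The eigenvalues -5, -4 are distinct and real, so A is diagonalisable and x(t) = e^{At} x(0) = V diag(e^{λ_i t}) V^{-1} x(0), where the columns of V are the eigenvectors.
λ = -5: A - (-5)I = [[2, -1], [2, -1]]. Row 1 gives 2·v1 + (-1)·v2 = 0, so take v_1 = [-1, -2]^T.
λ = -4: A - (-4)I = [[1, -1], [2, -2]]. Row 1 gives 1·v1 + (-1)·v2 = 0, so take v_2 = [-1, -1]^T.
V = [v_1 v_2] = [[-1, -1], [-2, -1]] has det V = -1, so V^{-1} = adj(V)/det V = [[1, -1], [-2, 1]].
Modal coordinates z(0) = V^{-1} x(0): 1·(-2) + (-1)·(-2) = 0; (-2)·(-2) + 1·(-2) = 2; so z(0) = [0, 2]^T.
x_2(t) = Σ_i (v_i)_2 · z_i(0) · e^{λ_i t} (row 2 of V times the modal terms).
x_2(2.0) = (-2)·0·e^{-5·2.0} + (-1)·2·e^{-4·2.0} = 0·0.000045 + (-2)·0.000335 = -0.0007.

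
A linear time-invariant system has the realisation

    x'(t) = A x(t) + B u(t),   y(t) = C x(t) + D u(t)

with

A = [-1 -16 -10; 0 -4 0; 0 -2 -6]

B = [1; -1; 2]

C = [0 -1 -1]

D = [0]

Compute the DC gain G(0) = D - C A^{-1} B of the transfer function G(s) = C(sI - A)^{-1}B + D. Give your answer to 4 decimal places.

-0.1667

G(0) = C(-A)^{-1}B + D = -C A^{-1} B + D.
det A = -24, so A^{-1} = (1/-24)·adj(A) = [[-1, 19/6, 5/3], [0, -1/4, 0], [0, 1/12, -1/6]]
A^{-1} B = [-5/6, 1/4, -5/12]^T
C A^{-1} B = 1/6
G(0) = D - C A^{-1} B = 0 - (1/6) = -1/6 ≈ -0.1667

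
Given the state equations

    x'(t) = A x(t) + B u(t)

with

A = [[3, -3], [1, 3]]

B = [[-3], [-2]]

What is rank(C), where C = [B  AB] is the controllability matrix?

2

AB = [[-3], [-9]]
Controllability matrix C = [B  AB] = [[-3, -3], [-2, -9]]
det(C) = (-3)·(-9) - (-3)·(-2) = 27 - 6 = 21 ≠ 0, so rank(C) = 2.
rank(C) = 2 = n, so the pair (A, B) is completely controllable.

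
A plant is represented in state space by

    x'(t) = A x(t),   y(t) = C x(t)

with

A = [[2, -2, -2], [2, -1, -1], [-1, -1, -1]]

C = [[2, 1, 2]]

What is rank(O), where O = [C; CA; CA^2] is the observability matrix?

3

CA = [[4, -7, -7]]
CA^2 = [[1, 6, 6]]
Observability matrix O = [C; CA; CA^2] = [[2, 1, 2], [4, -7, -7], [1, 6, 6]]
det(O) = 2·((-7)·6 - (-7)·6) - 1·(4·6 - (-7)·1) + 2·(4·6 - (-7)·1) = 2·0 - 1·31 + 2·31 = 31 ≠ 0, so rank(O) = 3.
rank(O) = 3 = n, so the pair (A, C) is completely observable.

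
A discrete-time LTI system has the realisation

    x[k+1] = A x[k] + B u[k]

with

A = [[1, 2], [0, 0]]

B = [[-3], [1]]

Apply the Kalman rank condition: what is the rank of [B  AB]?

AB = [[-1], [0]]
Controllability matrix C = [B  AB] = [[-3, -1], [1, 0]]
det(C) = (-3)·0 - (-1)·1 = 0 - (-1) = 1 ≠ 0, so rank(C) = 2.
rank(C) = 2 = n, so the pair (A, B) is completely controllable.

2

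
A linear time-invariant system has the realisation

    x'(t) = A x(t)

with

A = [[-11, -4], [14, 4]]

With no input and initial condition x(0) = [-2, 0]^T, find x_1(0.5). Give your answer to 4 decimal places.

det(sI - A) = s^2 - (tr A)s + det A, with tr A = (-11) + 4 = -7 and det A = (-11)·4 - (-4)·14 = -44 - (-56) = 12.
So p(s) = det(sI - A) = s^2 + 7s + 12.
Factor s^2 + 7s + 12: two numbers with sum -7 and product 12 are -3 and -4, so s^2 + 7s + 12 = (s + 3)(s + 4).
Hence p(s) = (s + 3) (s + 4), with roots -4, -3.
The eigenvalues -4, -3 are distinct and real, so A is diagonalisable and x(t) = e^{At} x(0) = V diag(e^{λ_i t}) V^{-1} x(0), where the columns of V are the eigenvectors.
λ = -4: A - (-4)I = [[-7, -4], [14, 8]]. Row 1 gives (-7)·v1 + (-4)·v2 = 0, so take v_1 = [4, -7]^T.
λ = -3: A - (-3)I = [[-8, -4], [14, 7]]. Row 1 gives (-8)·v1 + (-4)·v2 = 0, so take v_2 = [-1, 2]^T.
V = [v_1 v_2] = [[4, -1], [-7, 2]] has det V = 1, so V^{-1} = adj(V)/det V = [[2, 1], [7, 4]].
Modal coordinates z(0) = V^{-1} x(0): 2·(-2) + 1·0 = -4; 7·(-2) + 4·0 = -14; so z(0) = [-4, -14]^T.
x_1(t) = Σ_i (v_i)_1 · z_i(0) · e^{λ_i t} (row 1 of V times the modal terms).
x_1(0.5) = 4·(-4)·e^{-4·0.5} + (-1)·(-14)·e^{-3·0.5} = (-16)·0.135335 + 14·0.223130 = 0.9585.

0.9585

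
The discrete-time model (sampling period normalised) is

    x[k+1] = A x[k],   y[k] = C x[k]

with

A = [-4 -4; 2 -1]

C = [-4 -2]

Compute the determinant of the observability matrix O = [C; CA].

-48

CA = [[12, 18]]
Observability matrix O = [C; CA] = [[-4, -2], [12, 18]]
det(O) = (-4)·18 - (-2)·12 = -72 - (-24) = -48
Since det(O) ≠ 0, rank(O) = 2 and the system is completely observable.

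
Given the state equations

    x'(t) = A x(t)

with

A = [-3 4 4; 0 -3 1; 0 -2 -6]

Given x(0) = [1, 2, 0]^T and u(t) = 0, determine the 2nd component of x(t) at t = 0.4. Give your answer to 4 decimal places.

0.5369

det(sI - A) = s^3 - (tr A)s^2 + (M11 + M22 + M33)s - det A, where Mii is the 2×2 principal minor of A obtained by deleting row i and column i.
tr A = (-3) + (-3) + (-6) = -12; M11 = (-3)·(-6) - 1·(-2) = 18 - (-2) = 20; M22 = (-3)·(-6) - 4·0 = 18 - 0 = 18; M33 = (-3)·(-3) - 4·0 = 9 - 0 = 9; sum of minors = 47.
det A = (-3)·((-3)·(-6) - 1·(-2)) - 4·(0·(-6) - 1·0) + 4·(0·(-2) - (-3)·0) = (-3)·20 - 4·0 + 4·0 = -60.
So p(s) = det(sI - A) = s^3 + 12s^2 + 47s + 60.
Rational-root test: any integer root divides 60. Testing small divisors, s = -3 works: p(-3) = -27 + 108 + (-141) + 60 = 0, so (s + 3) is a factor.
Dividing, p(s) = (s + 3)(s^2 + 9s + 20).
Factor s^2 + 9s + 20: two numbers with sum -9 and product 20 are -4 and -5, so s^2 + 9s + 20 = (s + 4)(s + 5).
Hence p(s) = (s + 3) (s + 4) (s + 5), with roots -5, -4, -3.
The eigenvalues -5, -4, -3 are distinct and real, so A is diagonalisable and x(t) = e^{At} x(0) = V diag(e^{λ_i t}) V^{-1} x(0), where the columns of V are the eigenvectors.
λ = -5: A - (-5)I = [[2, 4, 4], [0, 2, 1], [0, -2, -1]]. v must be orthogonal to every row; (row 1) × (row 2) = [-4, -2, 4], so take v_1 = [-2, -1, 2]^T.
λ = -4: A - (-4)I = [[1, 4, 4], [0, 1, 1], [0, -2, -2]]. v must be orthogonal to every row; (row 1) × (row 2) = [0, -1, 1], so take v_2 = [0, 1, -1]^T.
λ = -3: A - (-3)I = [[0, 4, 4], [0, 0, 1], [0, -2, -3]]. v must be orthogonal to every row; (row 1) × (row 2) = [4, 0, 0], so take v_3 = [1, 0, 0]^T.
V = [v_1 v_2 v_3] = [[-2, 0, 1], [-1, 1, 0], [2, -1, 0]] has det V = -1, so V^{-1} = adj(V)/det V = [[0, 1, 1], [0, 2, 1], [1, 2, 2]].
Modal coordinates z(0) = V^{-1} x(0): 0·1 + 1·2 + 1·0 = 2; 0·1 + 2·2 + 1·0 = 4; 1·1 + 2·2 + 2·0 = 5; so z(0) = [2, 4, 5]^T.
x_2(t) = Σ_i (v_i)_2 · z_i(0) · e^{λ_i t} (row 2 of V times the modal terms).
x_2(0.4) = (-1)·2·e^{-5·0.4} + 1·4·e^{-4·0.4} + 0·5·e^{-3·0.4} = (-2)·0.135335 + 4·0.201897 + 0·0.301194 = 0.5369.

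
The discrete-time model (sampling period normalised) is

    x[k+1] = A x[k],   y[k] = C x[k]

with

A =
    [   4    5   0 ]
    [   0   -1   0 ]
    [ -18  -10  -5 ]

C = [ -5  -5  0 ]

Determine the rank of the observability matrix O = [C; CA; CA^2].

CA = [[-20, -20, 0]]
CA^2 = [[-80, -80, 0]]
Observability matrix O = [C; CA; CA^2] = [[-5, -5, 0], [-20, -20, 0], [-80, -80, 0]]
Every row of O is a scalar multiple of row 1 = [-5, -5, 0] (multipliers 1, 4, 16), so the rows span a one-dimensional space.
O ≠ 0, hence rank(O) = 1.
rank(O) = 1 < n = 3, so the pair (A, C) is not completely observable.

1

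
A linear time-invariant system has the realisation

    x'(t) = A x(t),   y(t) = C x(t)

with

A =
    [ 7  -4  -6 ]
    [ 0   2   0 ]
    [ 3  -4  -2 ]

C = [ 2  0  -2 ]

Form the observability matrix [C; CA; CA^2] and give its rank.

CA = [[8, 0, -8]]
CA^2 = [[32, 0, -32]]
Observability matrix O = [C; CA; CA^2] = [[2, 0, -2], [8, 0, -8], [32, 0, -32]]
Every row of O is a scalar multiple of row 1 = [2, 0, -2] (multipliers 1, 4, 16), so the rows span a one-dimensional space.
O ≠ 0, hence rank(O) = 1.
rank(O) = 1 < n = 3, so the pair (A, C) is not completely observable.

1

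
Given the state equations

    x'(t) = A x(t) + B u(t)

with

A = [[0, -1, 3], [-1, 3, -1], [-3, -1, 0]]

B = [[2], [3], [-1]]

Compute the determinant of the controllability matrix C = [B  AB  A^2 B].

1941

AB = [[-6], [8], [-9]]
A^2B = [[-35], [39], [10]]
Controllability matrix C = [B  AB  A^2B] = [[2, -6, -35], [3, 8, 39], [-1, -9, 10]]
Expanding along the first row, det(C) = 2·(8·10 - 39·(-9)) - (-6)·(3·10 - 39·(-1)) + (-35)·(3·(-9) - 8·(-1)) = 2·431 - (-6)·69 + (-35)·(-19) = 1941
Since det(C) ≠ 0, rank(C) = 3 and the system is completely controllable.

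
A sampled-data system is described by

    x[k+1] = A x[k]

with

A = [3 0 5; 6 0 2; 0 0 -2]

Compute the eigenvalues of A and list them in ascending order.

det(zI - A) = z^3 - (tr A)z^2 + (M11 + M22 + M33)z - det A, where Mii is the 2×2 principal minor of A obtained by deleting row i and column i.
tr A = 3 + 0 + (-2) = 1; M11 = 0·(-2) - 2·0 = 0 - 0 = 0; M22 = 3·(-2) - 5·0 = -6 - 0 = -6; M33 = 3·0 - 0·6 = 0 - 0 = 0; sum of minors = -6.
det A = 3·(0·(-2) - 2·0) - 0·(6·(-2) - 2·0) + 5·(6·0 - 0·0) = 3·0 - 0·(-12) + 5·0 = 0.
So p(z) = det(zI - A) = z^3 - z^2 - 6z.
The constant term is 0, so p(z) = z(z^2 - z - 6).
Factor z^2 - z - 6: two numbers with sum 1 and product -6 are 3 and -2, so z^2 - z - 6 = (z - 3)(z + 2).
Hence p(z) = z (z - 3) (z + 2), with roots -2, 0, 3.

-2, 0, 3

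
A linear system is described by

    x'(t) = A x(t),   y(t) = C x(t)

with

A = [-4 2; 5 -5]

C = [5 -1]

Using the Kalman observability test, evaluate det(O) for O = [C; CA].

CA = [[-25, 15]]
Observability matrix O = [C; CA] = [[5, -1], [-25, 15]]
det(O) = 5·15 - (-1)·(-25) = 75 - 25 = 50
Since det(O) ≠ 0, rank(O) = 2 and the system is completely observable.

50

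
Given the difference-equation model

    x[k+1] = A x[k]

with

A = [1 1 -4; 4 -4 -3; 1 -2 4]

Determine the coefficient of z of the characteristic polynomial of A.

-22

Expand det(zI - A) for the 3×3 matrix.
p(z) = z^3 - z^2 - 22z + 25.
(Check: constant term = det(-A) = (-1)^3 det A = 25; coefficient of z^2 = -tr A = -1.)
The coefficient of z is -22.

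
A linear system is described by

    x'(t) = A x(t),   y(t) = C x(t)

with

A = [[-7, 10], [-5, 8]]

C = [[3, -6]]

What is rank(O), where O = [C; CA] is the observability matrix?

1

CA = [[9, -18]]
Observability matrix O = [C; CA] = [[3, -6], [9, -18]]
Every row of O is a scalar multiple of row 1 = [3, -6] (multipliers 1, 3), so the rows span a one-dimensional space.
O ≠ 0, hence rank(O) = 1.
rank(O) = 1 < n = 2, so the pair (A, C) is not completely observable.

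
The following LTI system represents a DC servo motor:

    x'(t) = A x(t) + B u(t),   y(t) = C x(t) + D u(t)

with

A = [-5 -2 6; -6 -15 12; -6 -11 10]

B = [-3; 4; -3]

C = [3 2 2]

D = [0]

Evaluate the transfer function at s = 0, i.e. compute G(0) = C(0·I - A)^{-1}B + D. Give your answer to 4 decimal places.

G(0) = C(-A)^{-1}B + D = -C A^{-1} B + D.
det A = -30, so A^{-1} = (1/-30)·adj(A) = [[3/5, 23/15, -11/5], [2/5, 7/15, -4/5], [4/5, 43/30, -21/10]]
A^{-1} B = [164/15, 46/15, 289/30]^T
C A^{-1} B = 291/5
G(0) = D - C A^{-1} B = 0 - (291/5) = -291/5 ≈ -58.2000

-58.2000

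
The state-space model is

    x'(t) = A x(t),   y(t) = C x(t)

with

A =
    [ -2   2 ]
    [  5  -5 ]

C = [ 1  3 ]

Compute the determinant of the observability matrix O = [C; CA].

-52

CA = [[13, -13]]
Observability matrix O = [C; CA] = [[1, 3], [13, -13]]
det(O) = 1·(-13) - 3·13 = -13 - 39 = -52
Since det(O) ≠ 0, rank(O) = 2 and the system is completely observable.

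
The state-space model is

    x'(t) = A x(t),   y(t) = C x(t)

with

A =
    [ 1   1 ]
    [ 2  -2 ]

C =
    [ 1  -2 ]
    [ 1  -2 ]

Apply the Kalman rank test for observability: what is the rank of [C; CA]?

2

CA = [[-3, 5], [-3, 5]]
Observability matrix O = [C; CA] = [[1, -2], [1, -2], [-3, 5], [-3, 5]]
Take the 2×2 submatrix of O formed by rows 1, 3: [[1, -2], [-3, 5]]. Its determinant is 1·5 - (-2)·(-3) = 5 - 6 = -1 ≠ 0.
So rank(O) ≥ 2; since O has 2 columns, rank(O) = 2.
rank(O) = 2 = n, so the pair (A, C) is completely observable.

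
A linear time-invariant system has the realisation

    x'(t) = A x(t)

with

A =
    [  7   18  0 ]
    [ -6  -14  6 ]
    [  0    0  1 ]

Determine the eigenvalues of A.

det(sI - A) = s^3 - (tr A)s^2 + (M11 + M22 + M33)s - det A, where Mii is the 2×2 principal minor of A obtained by deleting row i and column i.
tr A = 7 + (-14) + 1 = -6; M11 = (-14)·1 - 6·0 = -14 - 0 = -14; M22 = 7·1 - 0·0 = 7 - 0 = 7; M33 = 7·(-14) - 18·(-6) = -98 - (-108) = 10; sum of minors = 3.
det A = 7·((-14)·1 - 6·0) - 18·((-6)·1 - 6·0) + 0·((-6)·0 - (-14)·0) = 7·(-14) - 18·(-6) + 0·0 = 10.
So p(s) = det(sI - A) = s^3 + 6s^2 + 3s - 10.
Rational-root test: any integer root divides -10. Testing small divisors, s = 1 works: p(1) = 1 + 6 + 3 + (-10) = 0, so (s - 1) is a factor.
Dividing, p(s) = (s - 1)(s^2 + 7s + 10).
Factor s^2 + 7s + 10: two numbers with sum -7 and product 10 are -2 and -5, so s^2 + 7s + 10 = (s + 2)(s + 5).
Hence p(s) = (s - 1) (s + 2) (s + 5), with roots -5, -2, 1.
At least one eigenvalue has non-negative real part, so the system is not asymptotically stable.

-5, -2, 1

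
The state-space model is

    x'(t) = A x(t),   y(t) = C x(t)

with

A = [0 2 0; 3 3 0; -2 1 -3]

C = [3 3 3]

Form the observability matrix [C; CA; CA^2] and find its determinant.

-2781

CA = [[3, 18, -9]]
CA^2 = [[72, 51, 27]]
Observability matrix O = [C; CA; CA^2] = [[3, 3, 3], [3, 18, -9], [72, 51, 27]]
Expanding along the first row, det(O) = 3·(18·27 - (-9)·51) - 3·(3·27 - (-9)·72) + 3·(3·51 - 18·72) = 3·945 - 3·729 + 3·(-1143) = -2781
Since det(O) ≠ 0, rank(O) = 3 and the system is completely observable.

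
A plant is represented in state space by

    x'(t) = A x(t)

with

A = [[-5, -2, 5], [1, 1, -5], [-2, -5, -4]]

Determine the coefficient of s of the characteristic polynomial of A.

Expand det(sI - A) for the 3×3 matrix.
p(s) = s^3 + 8s^2 - 2s - 102.
(Check: constant term = det(-A) = (-1)^3 det A = -102; coefficient of s^2 = -tr A = 8.)
The coefficient of s is -2.

-2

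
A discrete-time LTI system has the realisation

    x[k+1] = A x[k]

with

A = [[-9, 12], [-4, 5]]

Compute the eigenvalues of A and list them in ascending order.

-3, -1

det(zI - A) = z^2 - (tr A)z + det A, with tr A = (-9) + 5 = -4 and det A = (-9)·5 - 12·(-4) = -45 - (-48) = 3.
So p(z) = det(zI - A) = z^2 + 4z + 3.
Factor z^2 + 4z + 3: two numbers with sum -4 and product 3 are -1 and -3, so z^2 + 4z + 3 = (z + 1)(z + 3).
Hence p(z) = (z + 1) (z + 3), with roots -3, -1.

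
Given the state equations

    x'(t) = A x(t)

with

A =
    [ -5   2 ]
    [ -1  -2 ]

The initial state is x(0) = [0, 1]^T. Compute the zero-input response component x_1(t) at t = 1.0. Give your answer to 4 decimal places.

det(sI - A) = s^2 - (tr A)s + det A, with tr A = (-5) + (-2) = -7 and det A = (-5)·(-2) - 2·(-1) = 10 - (-2) = 12.
So p(s) = det(sI - A) = s^2 + 7s + 12.
Factor s^2 + 7s + 12: two numbers with sum -7 and product 12 are -3 and -4, so s^2 + 7s + 12 = (s + 3)(s + 4).
Hence p(s) = (s + 3) (s + 4), with roots -4, -3.
The eigenvalues -4, -3 are distinct and real, so A is diagonalisable and x(t) = e^{At} x(0) = V diag(e^{λ_i t}) V^{-1} x(0), where the columns of V are the eigenvectors.
λ = -4: A - (-4)I = [[-1, 2], [-1, 2]]. Row 1 gives (-1)·v1 + 2·v2 = 0, so take v_1 = [2, 1]^T.
λ = -3: A - (-3)I = [[-2, 2], [-1, 1]]. Row 1 gives (-2)·v1 + 2·v2 = 0, so take v_2 = [1, 1]^T.
V = [v_1 v_2] = [[2, 1], [1, 1]] has det V = 1, so V^{-1} = adj(V)/det V = [[1, -1], [-1, 2]].
Modal coordinates z(0) = V^{-1} x(0): 1·0 + (-1)·1 = -1; (-1)·0 + 2·1 = 2; so z(0) = [-1, 2]^T.
x_1(t) = Σ_i (v_i)_1 · z_i(0) · e^{λ_i t} (row 1 of V times the modal terms).
x_1(1.0) = 2·(-1)·e^{-4·1.0} + 1·2·e^{-3·1.0} = (-2)·0.018316 + 2·0.049787 = 0.0629.

0.0629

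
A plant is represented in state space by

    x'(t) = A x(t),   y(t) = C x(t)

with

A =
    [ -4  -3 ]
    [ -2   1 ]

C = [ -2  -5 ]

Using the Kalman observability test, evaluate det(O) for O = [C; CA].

CA = [[18, 1]]
Observability matrix O = [C; CA] = [[-2, -5], [18, 1]]
det(O) = (-2)·1 - (-5)·18 = -2 - (-90) = 88
Since det(O) ≠ 0, rank(O) = 2 and the system is completely observable.

88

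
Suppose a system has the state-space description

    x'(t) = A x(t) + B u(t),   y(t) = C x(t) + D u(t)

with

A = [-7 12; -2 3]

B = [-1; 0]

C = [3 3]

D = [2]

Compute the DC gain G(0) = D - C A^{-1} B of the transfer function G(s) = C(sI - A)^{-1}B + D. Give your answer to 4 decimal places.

7.0000

G(0) = C(-A)^{-1}B + D = -C A^{-1} B + D.
det A = 3, so A^{-1} = (1/3)·adj(A) = [[1, -4], [2/3, -7/3]]
A^{-1} B = [-1, -2/3]^T
C A^{-1} B = -5
G(0) = D - C A^{-1} B = 2 - (-5) = 7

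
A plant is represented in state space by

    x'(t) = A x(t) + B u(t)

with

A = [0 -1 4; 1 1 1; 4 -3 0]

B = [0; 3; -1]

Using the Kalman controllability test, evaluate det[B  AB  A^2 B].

138

AB = [[-7], [2], [-9]]
A^2B = [[-38], [-14], [-34]]
Controllability matrix C = [B  AB  A^2B] = [[0, -7, -38], [3, 2, -14], [-1, -9, -34]]
Expanding along the first row, det(C) = 0·(2·(-34) - (-14)·(-9)) - (-7)·(3·(-34) - (-14)·(-1)) + (-38)·(3·(-9) - 2·(-1)) = 0·(-194) - (-7)·(-116) + (-38)·(-25) = 138
Since det(C) ≠ 0, rank(C) = 3 and the system is completely controllable.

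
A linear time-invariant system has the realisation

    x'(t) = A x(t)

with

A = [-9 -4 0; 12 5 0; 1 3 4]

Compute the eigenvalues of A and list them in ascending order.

det(sI - A) = s^3 - (tr A)s^2 + (M11 + M22 + M33)s - det A, where Mii is the 2×2 principal minor of A obtained by deleting row i and column i.
tr A = (-9) + 5 + 4 = 0; M11 = 5·4 - 0·3 = 20 - 0 = 20; M22 = (-9)·4 - 0·1 = -36 - 0 = -36; M33 = (-9)·5 - (-4)·12 = -45 - (-48) = 3; sum of minors = -13.
det A = (-9)·(5·4 - 0·3) - (-4)·(12·4 - 0·1) + 0·(12·3 - 5·1) = (-9)·20 - (-4)·48 + 0·31 = 12.
So p(s) = det(sI - A) = s^3 - 13s - 12.
Rational-root test: any integer root divides -12. Testing small divisors, s = -1 works: p(-1) = -1 + 0 + 13 + (-12) = 0, so (s + 1) is a factor.
Dividing, p(s) = (s + 1)(s^2 - s - 12).
Factor s^2 - s - 12: two numbers with sum 1 and product -12 are 4 and -3, so s^2 - s - 12 = (s - 4)(s + 3).
Hence p(s) = (s - 4) (s + 1) (s + 3), with roots -3, -1, 4.
At least one eigenvalue has non-negative real part, so the system is not asymptotically stable.

-3, -1, 4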